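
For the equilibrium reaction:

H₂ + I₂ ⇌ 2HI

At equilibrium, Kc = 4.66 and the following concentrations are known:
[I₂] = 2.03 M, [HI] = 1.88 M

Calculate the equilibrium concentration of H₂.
[H₂] = 0.3736 M

Kc = ([HI]^2) / ([H₂] × [I₂]) = 4.66
[H₂]^1 = (product terms)/(Kc · other reactant terms) = 3.5344 / (4.66 · 2.03) = 0.37362
[H₂] = 0.3736 M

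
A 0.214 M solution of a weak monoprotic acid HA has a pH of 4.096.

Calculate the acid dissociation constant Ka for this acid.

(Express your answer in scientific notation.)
K_a = 3.00e-08

[H⁺] = 10^(−pH) = 10^(−4.096) = 8.017e-05 M. For HA ⇌ H⁺ + A⁻, Ka = x²/(C − x) = (8.017e-05)²/(0.214 − 8.017e-05) = 3.00e-08.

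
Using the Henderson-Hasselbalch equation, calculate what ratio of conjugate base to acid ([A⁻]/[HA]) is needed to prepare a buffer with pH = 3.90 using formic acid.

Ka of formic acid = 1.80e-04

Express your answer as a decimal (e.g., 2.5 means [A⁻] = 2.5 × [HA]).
[A⁻]/[HA] = 1.430

pKa = −log(1.80e-04) = 3.7447. pH = pKa + log([A⁻]/[HA]). 3.90 = 3.7447 + log(ratio). log(ratio) = 3.90 − 3.7447 = 0.1553. ratio = 10^(0.1553) = 1.430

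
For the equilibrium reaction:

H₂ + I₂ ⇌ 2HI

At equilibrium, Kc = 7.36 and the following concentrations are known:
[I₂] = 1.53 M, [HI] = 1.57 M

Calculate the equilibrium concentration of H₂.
[H₂] = 0.2189 M

Kc = ([HI]^2) / ([H₂] × [I₂]) = 7.36
[H₂]^1 = (product terms)/(Kc · other reactant terms) = 2.4649 / (7.36 · 1.53) = 0.21889
[H₂] = 0.2189 M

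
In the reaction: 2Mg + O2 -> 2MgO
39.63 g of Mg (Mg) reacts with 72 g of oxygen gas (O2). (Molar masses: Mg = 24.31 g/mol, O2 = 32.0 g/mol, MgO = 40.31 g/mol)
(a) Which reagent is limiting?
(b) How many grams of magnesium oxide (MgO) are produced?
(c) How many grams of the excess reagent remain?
(a) Mg, (b) 65.71 g, (c) 45.92 g

Moles of Mg = 39.63 g ÷ 24.31 g/mol = 1.63019 mol
Moles of O2 = 72 g ÷ 32.0 g/mol = 2.25 mol
Moles ÷ coefficient: Mg: 1.63019/2 = 0.8151, O2: 2.25/1 = 2.25
(a) Mg has the smaller value, so Mg is the limiting reagent.
(b) Moles of MgO = 1.63019 mol Mg × (2/2) = 1.63019 mol; mass = 1.63019 mol × 40.31 g/mol = 65.71 g
(c) O2 consumed = 1.63019 × (1/2) = 0.815097 mol; remaining = 2.25 − 0.815097 = 1.4349 mol; mass = 1.4349 mol × 32.0 g/mol = 45.92 g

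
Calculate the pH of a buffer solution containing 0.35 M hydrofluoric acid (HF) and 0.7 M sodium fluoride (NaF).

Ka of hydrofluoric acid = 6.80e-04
pH = 3.47

pKa = -log(6.80e-04) = 3.17. pH = pKa + log([A⁻]/[HA]) = 3.17 + log(0.7/0.35)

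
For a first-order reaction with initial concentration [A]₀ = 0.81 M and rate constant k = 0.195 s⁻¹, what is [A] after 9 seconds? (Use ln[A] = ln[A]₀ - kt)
0.1401 M

ln[A] = ln[A]₀ - k·t = ln(0.81) - (0.195)·(9) = -0.2107 - 1.7550 = -1.9657
[A] = e^(-1.9657) = 0.1401 M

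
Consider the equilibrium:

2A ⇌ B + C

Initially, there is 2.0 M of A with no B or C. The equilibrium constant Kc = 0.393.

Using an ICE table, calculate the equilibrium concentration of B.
[B] = 0.556 M

ICE: [A] = 2.0 − 2x, [B] = [C] = x.
Kc = x²/(2.0 − 2x)² = 0.393 ⇒ √Kc = x/(2.0 − 2x).
x = √0.393·2.0/(1 + 2√0.393) = 0.6269·2.0/2.2538 = 0.5563.
[B] = x = 0.556 M.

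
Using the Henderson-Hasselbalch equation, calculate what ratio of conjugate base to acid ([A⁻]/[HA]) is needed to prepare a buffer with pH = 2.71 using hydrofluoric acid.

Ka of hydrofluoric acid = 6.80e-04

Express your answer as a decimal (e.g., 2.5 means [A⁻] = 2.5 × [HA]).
[A⁻]/[HA] = 0.349

pKa = −log(6.80e-04) = 3.1675. pH = pKa + log([A⁻]/[HA]). 2.71 = 3.1675 + log(ratio). log(ratio) = 2.71 − 3.1675 = -0.4575. ratio = 10^(-0.4575) = 0.349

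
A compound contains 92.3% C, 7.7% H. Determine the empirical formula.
Moles of C = 92.3 g / 12.01 g/mol = 7.685 mol
Moles of H = 7.7 g / 1.008 g/mol = 7.639 mol

Smallest moles = 7.639
Divide all by smallest:
C: 7.685 / 7.639 = 1.01
H: 7.639 / 7.639 = 1.00

Empirical formula: CH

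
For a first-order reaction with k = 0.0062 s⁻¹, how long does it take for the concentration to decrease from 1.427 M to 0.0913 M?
443.42 s

From ln[A] = ln[A]₀ - k·t: t = ln([A]₀/[A])/k = ln(1.427/0.0913)/0.0062 = ln(15.6298)/0.0062 = 2.7492/0.0062 = 443.42 s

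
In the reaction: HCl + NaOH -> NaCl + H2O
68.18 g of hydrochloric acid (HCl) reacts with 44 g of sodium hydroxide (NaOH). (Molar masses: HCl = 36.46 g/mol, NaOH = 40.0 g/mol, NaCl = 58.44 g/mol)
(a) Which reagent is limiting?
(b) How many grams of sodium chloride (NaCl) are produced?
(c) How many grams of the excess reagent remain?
(a) NaOH, (b) 64.28 g, (c) 28.07 g

Moles of HCl = 68.18 g ÷ 36.46 g/mol = 1.86999 mol
Moles of NaOH = 44 g ÷ 40.0 g/mol = 1.1 mol
Moles ÷ coefficient: HCl: 1.86999/1 = 1.87, NaOH: 1.1/1 = 1.1
(a) NaOH has the smaller value, so NaOH is the limiting reagent.
(b) Moles of NaCl = 1.1 mol NaOH × (1/1) = 1.1 mol; mass = 1.1 mol × 58.44 g/mol = 64.28 g
(c) HCl consumed = 1.1 × (1/1) = 1.1 mol; remaining = 1.86999 − 1.1 = 0.769995 mol; mass = 0.769995 mol × 36.46 g/mol = 28.07 g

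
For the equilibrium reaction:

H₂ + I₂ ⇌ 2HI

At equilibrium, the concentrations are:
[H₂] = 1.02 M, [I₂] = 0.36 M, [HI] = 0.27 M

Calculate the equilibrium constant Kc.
K_c = 0.1985

Kc = ([HI]^2) / ([H₂] × [I₂])
   = ((0.27)^2) / ((1.02)·(0.36))
   = 0.0729 / 0.3672 = 0.1985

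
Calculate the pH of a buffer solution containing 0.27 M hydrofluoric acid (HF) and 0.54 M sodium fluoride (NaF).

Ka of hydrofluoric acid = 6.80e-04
pH = 3.47

pKa = -log(6.80e-04) = 3.17. pH = pKa + log([A⁻]/[HA]) = 3.17 + log(0.54/0.27)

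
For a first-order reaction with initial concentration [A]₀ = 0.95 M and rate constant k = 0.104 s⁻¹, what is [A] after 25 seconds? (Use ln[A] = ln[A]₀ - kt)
0.0706 M

ln[A] = ln[A]₀ - k·t = ln(0.95) - (0.104)·(25) = -0.0513 - 2.6000 = -2.6513
[A] = e^(-2.6513) = 0.0706 M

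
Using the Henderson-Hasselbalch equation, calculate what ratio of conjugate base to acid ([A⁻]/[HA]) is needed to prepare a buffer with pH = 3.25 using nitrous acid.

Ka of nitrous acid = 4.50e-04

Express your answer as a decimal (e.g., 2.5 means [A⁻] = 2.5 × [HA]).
[A⁻]/[HA] = 0.800

pKa = −log(4.50e-04) = 3.3468. pH = pKa + log([A⁻]/[HA]). 3.25 = 3.3468 + log(ratio). log(ratio) = 3.25 − 3.3468 = -0.0968. ratio = 10^(-0.0968) = 0.800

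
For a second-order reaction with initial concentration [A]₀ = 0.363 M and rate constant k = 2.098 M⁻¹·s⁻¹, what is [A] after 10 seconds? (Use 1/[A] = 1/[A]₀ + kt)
0.0421 M

1/[A] = 1/[A]₀ + k·t = 1/0.363 + (2.098)·(10) = 2.7548 + 20.9800 = 23.7348
[A] = 1/23.7348 = 0.0421 M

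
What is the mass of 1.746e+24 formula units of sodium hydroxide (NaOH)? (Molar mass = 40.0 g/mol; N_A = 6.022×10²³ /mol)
Moles = 1.746e+24 ÷ 6.022×10²³ = 2.89937 mol
Mass = 2.89937 mol × 40.0 g/mol = 116 g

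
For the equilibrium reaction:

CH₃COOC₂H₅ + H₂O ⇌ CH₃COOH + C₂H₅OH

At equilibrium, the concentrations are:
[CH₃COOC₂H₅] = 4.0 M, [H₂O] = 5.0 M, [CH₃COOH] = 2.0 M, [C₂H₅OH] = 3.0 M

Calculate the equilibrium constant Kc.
K_c = 0.3000

Kc = ([CH₃COOH] × [C₂H₅OH]) / ([CH₃COOC₂H₅] × [H₂O])
   = ((2.0)·(3.0)) / ((4.0)·(5.0))
   = 6 / 20 = 0.3000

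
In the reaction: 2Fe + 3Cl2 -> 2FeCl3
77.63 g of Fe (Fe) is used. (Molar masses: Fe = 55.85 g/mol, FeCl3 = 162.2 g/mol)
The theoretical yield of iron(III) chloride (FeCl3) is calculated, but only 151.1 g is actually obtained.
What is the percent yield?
Moles of Fe = 77.63 g ÷ 55.85 g/mol = 1.38997 mol
Mole ratio: 2 mol FeCl3 / 2 mol Fe
Moles of FeCl3 = 1.38997 × (2/2) = 1.38997 mol
Theoretical yield = 1.38997 mol × 162.2 g/mol = 225.45 g
Actual yield = 151.1 g
Percent yield = (151.1 / 225.45) × 100% = 67.0%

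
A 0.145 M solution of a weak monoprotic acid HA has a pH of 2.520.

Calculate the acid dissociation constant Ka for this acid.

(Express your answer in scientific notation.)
K_a = 6.42e-05

[H⁺] = 10^(−pH) = 10^(−2.520) = 3.020e-03 M. For HA ⇌ H⁺ + A⁻, Ka = x²/(C − x) = (3.020e-03)²/(0.145 − 3.020e-03) = 6.42e-05.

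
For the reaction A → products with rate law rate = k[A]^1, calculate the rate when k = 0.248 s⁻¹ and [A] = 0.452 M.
0.1121 M/s

rate = k·[A]^1 = 0.248·(0.452)^1 = 0.248·0.452 = 0.1121 M/s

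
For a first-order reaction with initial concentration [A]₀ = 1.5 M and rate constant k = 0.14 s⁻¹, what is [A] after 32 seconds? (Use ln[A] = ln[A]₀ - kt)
0.0170 M

ln[A] = ln[A]₀ - k·t = ln(1.5) - (0.14)·(32) = 0.4055 - 4.4800 = -4.0745
[A] = e^(-4.0745) = 0.0170 M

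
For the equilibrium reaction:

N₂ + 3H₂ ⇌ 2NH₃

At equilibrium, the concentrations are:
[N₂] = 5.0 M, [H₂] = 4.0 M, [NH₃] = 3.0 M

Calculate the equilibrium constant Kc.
K_c = 0.0281

Kc = ([NH₃]^2) / ([N₂] × [H₂]^3)
   = ((3.0)^2) / ((5.0)·(4.0)^3)
   = 9 / 320 = 0.0281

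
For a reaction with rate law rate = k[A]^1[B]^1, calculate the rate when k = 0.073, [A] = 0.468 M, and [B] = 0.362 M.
0.01237 M/s

rate = k·[A]^1·[B]^1 = 0.073·(0.468)^1·(0.362)^1 = 0.073·0.468·0.362 = 0.01237 M/s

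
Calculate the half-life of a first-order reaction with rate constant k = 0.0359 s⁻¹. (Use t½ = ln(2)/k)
19.31 s

t½ = ln(2)/k = 0.6931/0.0359 = 19.31 s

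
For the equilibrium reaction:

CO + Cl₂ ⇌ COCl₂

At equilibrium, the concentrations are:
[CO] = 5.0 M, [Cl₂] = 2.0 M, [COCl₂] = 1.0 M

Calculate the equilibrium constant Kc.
K_c = 0.1000

Kc = ([COCl₂]) / ([CO] × [Cl₂])
   = ((1.0)) / ((5.0)·(2.0))
   = 1 / 10 = 0.1000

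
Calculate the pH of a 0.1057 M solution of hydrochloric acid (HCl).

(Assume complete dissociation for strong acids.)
pH = 0.98

[H⁺] = 0.1057 M for strong acid. pH = -log[H⁺] = -log(0.1057)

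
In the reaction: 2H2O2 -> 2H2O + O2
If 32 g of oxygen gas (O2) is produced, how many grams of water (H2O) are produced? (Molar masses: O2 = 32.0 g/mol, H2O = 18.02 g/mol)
Moles of O2 = 32 g ÷ 32.0 g/mol = 1 mol
Mole ratio: 2 mol H2O / 1 mol O2
Moles of H2O = 1 × (2/1) = 2 mol
Mass of H2O = 2 mol × 18.02 g/mol = 36.04 g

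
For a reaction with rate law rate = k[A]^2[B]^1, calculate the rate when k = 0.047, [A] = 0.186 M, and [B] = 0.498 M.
0.0008098 M/s

rate = k·[A]^2·[B]^1 = 0.047·(0.186)^2·(0.498)^1 = 0.047·0.034596·0.498 = 0.0008098 M/s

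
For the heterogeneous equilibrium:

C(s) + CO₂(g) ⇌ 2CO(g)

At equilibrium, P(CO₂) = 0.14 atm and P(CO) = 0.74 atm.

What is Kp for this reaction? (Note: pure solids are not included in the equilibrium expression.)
K_p = 3.911

Solid C is excluded.
Kp = P(CO)²/P(CO₂) = (0.74)²/0.14 = 0.5476/0.14 = 3.911.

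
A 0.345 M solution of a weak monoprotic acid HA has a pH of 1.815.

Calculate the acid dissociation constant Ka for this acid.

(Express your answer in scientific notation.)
K_a = 7.11e-04

[H⁺] = 10^(−pH) = 10^(−1.815) = 1.531e-02 M. For HA ⇌ H⁺ + A⁻, Ka = x²/(C − x) = (1.531e-02)²/(0.345 − 1.531e-02) = 7.11e-04.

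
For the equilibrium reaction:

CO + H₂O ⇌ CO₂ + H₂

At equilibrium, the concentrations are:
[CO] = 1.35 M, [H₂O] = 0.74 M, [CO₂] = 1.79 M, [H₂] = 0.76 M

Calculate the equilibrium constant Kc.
K_c = 1.3618

Kc = ([CO₂] × [H₂]) / ([CO] × [H₂O])
   = ((1.79)·(0.76)) / ((1.35)·(0.74))
   = 1.3604 / 0.999 = 1.3618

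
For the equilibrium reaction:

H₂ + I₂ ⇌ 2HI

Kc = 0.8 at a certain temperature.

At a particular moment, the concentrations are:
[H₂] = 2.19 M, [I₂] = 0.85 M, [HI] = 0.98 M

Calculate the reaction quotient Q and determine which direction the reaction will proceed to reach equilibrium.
Q = 0.516, Q < K, reaction proceeds forward (toward products)

Q = ([HI]^2) / ([H₂] × [I₂])
  = ((0.98)^2) / ((2.19)·(0.85)) = 0.9604/1.8615 = 0.5159
Since Q = 0.5159 < Kc = 0.8, the reaction proceeds forward (toward products) to reach equilibrium.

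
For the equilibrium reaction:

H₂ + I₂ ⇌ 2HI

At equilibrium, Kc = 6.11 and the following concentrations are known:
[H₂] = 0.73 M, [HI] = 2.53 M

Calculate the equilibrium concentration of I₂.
[I₂] = 1.4351 M

Kc = ([HI]^2) / ([H₂] × [I₂]) = 6.11
[I₂]^1 = (product terms)/(Kc · other reactant terms) = 6.4009 / (6.11 · 0.73) = 1.4351
[I₂] = 1.4351 M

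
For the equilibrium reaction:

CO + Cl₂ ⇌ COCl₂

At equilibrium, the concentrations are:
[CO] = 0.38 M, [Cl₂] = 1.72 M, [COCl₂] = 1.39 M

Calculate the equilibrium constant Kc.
K_c = 2.1267

Kc = ([COCl₂]) / ([CO] × [Cl₂])
   = ((1.39)) / ((0.38)·(1.72))
   = 1.39 / 0.6536 = 2.1267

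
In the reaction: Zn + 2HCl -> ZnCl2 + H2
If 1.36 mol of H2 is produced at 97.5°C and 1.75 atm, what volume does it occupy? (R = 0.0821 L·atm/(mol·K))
T = 97.5°C + 273.15 = 370.65 K
V = nRT/P = (1.36 × 0.0821 × 370.65) / 1.75
V = 23.65 L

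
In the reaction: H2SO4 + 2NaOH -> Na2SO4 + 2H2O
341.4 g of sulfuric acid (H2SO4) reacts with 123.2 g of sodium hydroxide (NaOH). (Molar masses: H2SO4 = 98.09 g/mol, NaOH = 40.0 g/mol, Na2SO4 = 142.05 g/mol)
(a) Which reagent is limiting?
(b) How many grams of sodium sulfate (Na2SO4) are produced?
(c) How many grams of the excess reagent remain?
(a) NaOH, (b) 218.8 g, (c) 190.3 g

Moles of H2SO4 = 341.4 g ÷ 98.09 g/mol = 3.48048 mol
Moles of NaOH = 123.2 g ÷ 40.0 g/mol = 3.08 mol
Moles ÷ coefficient: H2SO4: 3.48048/1 = 3.48, NaOH: 3.08/2 = 1.54
(a) NaOH has the smaller value, so NaOH is the limiting reagent.
(b) Moles of Na2SO4 = 3.08 mol NaOH × (1/2) = 1.54 mol; mass = 1.54 mol × 142.05 g/mol = 218.8 g
(c) H2SO4 consumed = 3.08 × (1/2) = 1.54 mol; remaining = 3.48048 − 1.54 = 1.94048 mol; mass = 1.94048 mol × 98.09 g/mol = 190.3 g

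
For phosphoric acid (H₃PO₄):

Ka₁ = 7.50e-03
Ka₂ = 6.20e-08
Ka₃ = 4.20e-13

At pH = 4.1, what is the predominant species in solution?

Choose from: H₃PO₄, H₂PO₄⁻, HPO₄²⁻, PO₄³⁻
H₂PO₄⁻

pKa1 = 2.12, pKa2 = 7.21, pKa3 = 12.38. Each pKa is the crossover between adjacent species; pH = 4.1 lies in the region where H₂PO₄⁻ predominates.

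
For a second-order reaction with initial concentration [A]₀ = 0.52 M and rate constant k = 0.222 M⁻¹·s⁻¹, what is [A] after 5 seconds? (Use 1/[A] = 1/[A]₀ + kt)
0.3297 M

1/[A] = 1/[A]₀ + k·t = 1/0.52 + (0.222)·(5) = 1.9231 + 1.1100 = 3.0331
[A] = 1/3.0331 = 0.3297 M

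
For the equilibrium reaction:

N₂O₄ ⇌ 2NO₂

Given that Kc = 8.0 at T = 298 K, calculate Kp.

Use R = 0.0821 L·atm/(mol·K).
K_p = 195.7264

Δn = (moles gaseous products) − (moles gaseous reactants) = 1
T = 298 K; RT = 0.0821 × 298 = 24.4658
Kp = Kc·(RT)^Δn = 8.0 × (24.4658)^1 = 8.0 × 24.4658 = 195.7264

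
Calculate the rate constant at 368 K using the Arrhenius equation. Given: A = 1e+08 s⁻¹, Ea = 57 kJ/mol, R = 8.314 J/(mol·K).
8.11e-01 s⁻¹

k = A·exp(-Ea/(R·T)) = 1e+08·exp(-57000/(8.314·368)) = 1e+08·exp(-18.6302) = 1e+08·8.1099e-09 = 8.11e-01 s⁻¹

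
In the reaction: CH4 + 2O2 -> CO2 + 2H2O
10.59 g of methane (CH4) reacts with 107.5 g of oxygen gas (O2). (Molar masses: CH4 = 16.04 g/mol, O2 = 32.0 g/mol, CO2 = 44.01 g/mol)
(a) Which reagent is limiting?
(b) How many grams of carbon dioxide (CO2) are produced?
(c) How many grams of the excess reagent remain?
(a) CH4, (b) 29.06 g, (c) 65.25 g

Moles of CH4 = 10.59 g ÷ 16.04 g/mol = 0.660224 mol
Moles of O2 = 107.5 g ÷ 32.0 g/mol = 3.35938 mol
Moles ÷ coefficient: CH4: 0.660224/1 = 0.6602, O2: 3.35938/2 = 1.68
(a) CH4 has the smaller value, so CH4 is the limiting reagent.
(b) Moles of CO2 = 0.660224 mol CH4 × (1/1) = 0.660224 mol; mass = 0.660224 mol × 44.01 g/mol = 29.06 g
(c) O2 consumed = 0.660224 × (2/1) = 1.32045 mol; remaining = 3.35938 − 1.32045 = 2.03893 mol; mass = 2.03893 mol × 32.0 g/mol = 65.25 g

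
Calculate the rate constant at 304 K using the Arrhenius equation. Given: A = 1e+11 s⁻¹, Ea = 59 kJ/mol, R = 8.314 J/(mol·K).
7.28e+00 s⁻¹

k = A·exp(-Ea/(R·T)) = 1e+11·exp(-59000/(8.314·304)) = 1e+11·exp(-23.3436) = 1e+11·7.2776e-11 = 7.28e+00 s⁻¹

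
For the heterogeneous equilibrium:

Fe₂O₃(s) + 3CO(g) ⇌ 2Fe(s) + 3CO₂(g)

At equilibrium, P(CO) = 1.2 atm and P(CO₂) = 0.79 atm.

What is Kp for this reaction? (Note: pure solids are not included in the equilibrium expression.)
K_p = 0.285

Solids (Fe₂O₃, Fe) are excluded.
Kp = P(CO₂)³/P(CO)³ = (0.79)³/(1.2)³ = 0.493/1.728 = 0.285.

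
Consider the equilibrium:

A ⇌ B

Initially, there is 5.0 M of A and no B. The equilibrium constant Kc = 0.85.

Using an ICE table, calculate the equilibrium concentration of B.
[B] = 2.297 M

ICE: [A] = 5.0 − x, [B] = x.
Kc = x/(5.0 − x) = 0.85 ⇒ x = 0.85·5.0/(1 + 0.85) = 4.25/1.85 = 2.297.
[B] = x = 2.297 M.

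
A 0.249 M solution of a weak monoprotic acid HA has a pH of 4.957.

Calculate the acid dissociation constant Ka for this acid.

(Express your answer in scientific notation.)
K_a = 4.90e-10

[H⁺] = 10^(−pH) = 10^(−4.957) = 1.104e-05 M. For HA ⇌ H⁺ + A⁻, Ka = x²/(C − x) = (1.104e-05)²/(0.249 − 1.104e-05) = 4.90e-10.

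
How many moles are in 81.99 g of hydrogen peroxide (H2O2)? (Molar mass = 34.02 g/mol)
Moles = 81.99 g ÷ 34.02 g/mol = 2.41 mol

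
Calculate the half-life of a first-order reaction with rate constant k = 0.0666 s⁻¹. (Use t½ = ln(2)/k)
10.41 s

t½ = ln(2)/k = 0.6931/0.0666 = 10.41 s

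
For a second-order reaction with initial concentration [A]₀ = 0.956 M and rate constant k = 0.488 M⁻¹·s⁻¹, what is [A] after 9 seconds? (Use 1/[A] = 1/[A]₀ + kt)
0.1839 M

1/[A] = 1/[A]₀ + k·t = 1/0.956 + (0.488)·(9) = 1.0460 + 4.3920 = 5.4380
[A] = 1/5.4380 = 0.1839 M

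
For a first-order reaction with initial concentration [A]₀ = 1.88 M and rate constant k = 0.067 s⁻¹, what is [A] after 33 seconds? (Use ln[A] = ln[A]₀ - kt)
0.2060 M

ln[A] = ln[A]₀ - k·t = ln(1.88) - (0.067)·(33) = 0.6313 - 2.2110 = -1.5797
[A] = e^(-1.5797) = 0.2060 M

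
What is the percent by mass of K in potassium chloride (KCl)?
Mass of K in formula = 39.1 × 1 = 39.1 g/mol
Molar mass = 74.55 g/mol
% K = (39.1/74.55) × 100% = 52.45%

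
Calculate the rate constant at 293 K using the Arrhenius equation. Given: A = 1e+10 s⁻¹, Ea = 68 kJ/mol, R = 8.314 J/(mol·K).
7.53e-03 s⁻¹

k = A·exp(-Ea/(R·T)) = 1e+10·exp(-68000/(8.314·293)) = 1e+10·exp(-27.9146) = 1e+10·7.5309e-13 = 7.53e-03 s⁻¹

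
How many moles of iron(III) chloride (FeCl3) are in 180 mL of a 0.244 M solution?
Moles = Molarity × Volume (L)
Moles = 0.244 M × 0.18 L = 0.04392 mol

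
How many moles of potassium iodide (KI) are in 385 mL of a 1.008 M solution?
Moles = Molarity × Volume (L)
Moles = 1.008 M × 0.385 L = 0.3881 mol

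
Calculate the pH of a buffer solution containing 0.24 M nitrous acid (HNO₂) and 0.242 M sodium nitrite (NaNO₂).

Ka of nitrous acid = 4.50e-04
pH = 3.35

pKa = -log(4.50e-04) = 3.35. pH = pKa + log([A⁻]/[HA]) = 3.35 + log(0.242/0.24)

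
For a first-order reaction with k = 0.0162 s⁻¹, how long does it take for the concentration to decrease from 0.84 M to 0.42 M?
42.79 s

From ln[A] = ln[A]₀ - k·t: t = ln([A]₀/[A])/k = ln(0.84/0.42)/0.0162 = ln(2.0000)/0.0162 = 0.6931/0.0162 = 42.79 s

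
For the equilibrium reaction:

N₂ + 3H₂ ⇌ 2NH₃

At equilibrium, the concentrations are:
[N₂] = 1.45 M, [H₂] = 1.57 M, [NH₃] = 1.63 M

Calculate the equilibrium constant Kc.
K_c = 0.4735

Kc = ([NH₃]^2) / ([N₂] × [H₂]^3)
   = ((1.63)^2) / ((1.45)·(1.57)^3)
   = 2.6569 / 5.6113 = 0.4735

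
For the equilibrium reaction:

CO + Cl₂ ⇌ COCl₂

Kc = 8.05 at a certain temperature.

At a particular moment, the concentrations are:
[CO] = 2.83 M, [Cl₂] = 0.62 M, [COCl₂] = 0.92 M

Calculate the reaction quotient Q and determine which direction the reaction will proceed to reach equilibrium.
Q = 0.524, Q < K, reaction proceeds forward (toward products)

Q = ([COCl₂]) / ([CO] × [Cl₂])
  = ((0.92)) / ((2.83)·(0.62)) = 0.92/1.7546 = 0.5243
Since Q = 0.5243 < Kc = 8.05, the reaction proceeds forward (toward products) to reach equilibrium.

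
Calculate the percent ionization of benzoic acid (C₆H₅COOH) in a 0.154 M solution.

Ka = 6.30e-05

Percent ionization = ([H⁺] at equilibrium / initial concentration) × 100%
Percent ionization = 2%

Let x = [H⁺]. Ka = x²/(C - x) ⇒ x² + (6.30e-05)x - (6.30e-05)(0.154) = 0. x = 3.0835e-03. Percent = (3.0835e-03/0.154) × 100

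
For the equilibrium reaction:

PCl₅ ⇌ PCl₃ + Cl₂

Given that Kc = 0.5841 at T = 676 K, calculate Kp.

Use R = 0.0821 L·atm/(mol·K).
K_p = 32.4173

Δn = (moles gaseous products) − (moles gaseous reactants) = 1
T = 676 K; RT = 0.0821 × 676 = 55.4996
Kp = Kc·(RT)^Δn = 0.5841 × (55.4996)^1 = 0.5841 × 55.4996 = 32.4173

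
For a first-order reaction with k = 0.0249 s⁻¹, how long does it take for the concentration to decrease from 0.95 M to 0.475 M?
27.84 s

From ln[A] = ln[A]₀ - k·t: t = ln([A]₀/[A])/k = ln(0.95/0.475)/0.0249 = ln(2.0000)/0.0249 = 0.6931/0.0249 = 27.84 s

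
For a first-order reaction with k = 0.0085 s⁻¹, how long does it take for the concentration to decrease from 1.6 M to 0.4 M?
163.09 s

From ln[A] = ln[A]₀ - k·t: t = ln([A]₀/[A])/k = ln(1.6/0.4)/0.0085 = ln(4.0000)/0.0085 = 1.3863/0.0085 = 163.09 s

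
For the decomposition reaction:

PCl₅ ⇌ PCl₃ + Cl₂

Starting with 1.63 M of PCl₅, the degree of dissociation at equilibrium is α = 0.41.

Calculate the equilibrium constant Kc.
K_c = 0.4644

x = α·[A]₀ = 0.41 × 1.63 = 0.6683 M dissociated.
At eq: [PCl₅] = 1.63 − 0.6683 = 0.9617 M; [PCl₃] = [Cl₂] = x = 0.6683 M.
Kc = [PCl₃][Cl₂]/[PCl₅] = (0.6683)²/0.9617 = 0.4644.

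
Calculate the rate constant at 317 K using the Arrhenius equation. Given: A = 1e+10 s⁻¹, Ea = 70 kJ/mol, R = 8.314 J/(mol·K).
2.92e-02 s⁻¹

k = A·exp(-Ea/(R·T)) = 1e+10·exp(-70000/(8.314·317)) = 1e+10·exp(-26.5600) = 1e+10·2.9182e-12 = 2.92e-02 s⁻¹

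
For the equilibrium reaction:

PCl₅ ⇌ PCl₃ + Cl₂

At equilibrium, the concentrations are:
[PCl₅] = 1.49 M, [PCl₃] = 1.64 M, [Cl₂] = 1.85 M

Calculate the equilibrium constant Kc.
K_c = 2.0362

Kc = ([PCl₃] × [Cl₂]) / ([PCl₅])
   = ((1.64)·(1.85)) / ((1.49))
   = 3.034 / 1.49 = 2.0362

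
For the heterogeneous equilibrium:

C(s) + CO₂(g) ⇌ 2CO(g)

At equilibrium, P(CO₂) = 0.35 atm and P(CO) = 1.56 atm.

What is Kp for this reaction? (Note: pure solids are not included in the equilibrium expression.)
K_p = 6.953

Solid C is excluded.
Kp = P(CO)²/P(CO₂) = (1.56)²/0.35 = 2.434/0.35 = 6.953.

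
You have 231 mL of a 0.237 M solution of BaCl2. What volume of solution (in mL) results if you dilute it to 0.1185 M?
Using M₁V₁ = M₂V₂:
0.237 × 231 = 0.1185 × V₂
V₂ = (0.237 × 231) / 0.1185 = 462 mL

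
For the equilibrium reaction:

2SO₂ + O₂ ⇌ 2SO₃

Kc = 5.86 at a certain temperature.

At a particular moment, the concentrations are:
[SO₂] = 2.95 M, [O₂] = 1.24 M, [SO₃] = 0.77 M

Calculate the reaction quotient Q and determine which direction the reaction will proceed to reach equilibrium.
Q = 0.055, Q < K, reaction proceeds forward (toward products)

Q = ([SO₃]^2) / ([SO₂]^2 × [O₂])
  = ((0.77)^2) / ((2.95)^2·(1.24)) = 0.5929/10.791 = 0.05494
Since Q = 0.05494 < Kc = 5.86, the reaction proceeds forward (toward products) to reach equilibrium.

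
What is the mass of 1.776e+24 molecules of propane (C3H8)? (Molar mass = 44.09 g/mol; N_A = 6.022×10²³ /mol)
Moles = 1.776e+24 ÷ 6.022×10²³ = 2.94919 mol
Mass = 2.94919 mol × 44.09 g/mol = 130 g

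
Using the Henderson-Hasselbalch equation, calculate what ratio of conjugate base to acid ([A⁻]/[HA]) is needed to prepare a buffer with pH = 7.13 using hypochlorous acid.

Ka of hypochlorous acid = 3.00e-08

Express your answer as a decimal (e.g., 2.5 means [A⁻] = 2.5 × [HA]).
[A⁻]/[HA] = 0.405

pKa = −log(3.00e-08) = 7.5229. pH = pKa + log([A⁻]/[HA]). 7.13 = 7.5229 + log(ratio). log(ratio) = 7.13 − 7.5229 = -0.3929. ratio = 10^(-0.3929) = 0.405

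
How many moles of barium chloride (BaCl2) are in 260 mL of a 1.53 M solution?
Moles = Molarity × Volume (L)
Moles = 1.53 M × 0.26 L = 0.3978 mol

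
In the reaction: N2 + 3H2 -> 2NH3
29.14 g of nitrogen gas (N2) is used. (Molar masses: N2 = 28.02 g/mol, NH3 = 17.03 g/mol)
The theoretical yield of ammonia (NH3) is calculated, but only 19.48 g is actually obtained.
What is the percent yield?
Moles of N2 = 29.14 g ÷ 28.02 g/mol = 1.03997 mol
Mole ratio: 2 mol NH3 / 1 mol N2
Moles of NH3 = 1.03997 × (2/1) = 2.07994 mol
Theoretical yield = 2.07994 mol × 17.03 g/mol = 35.421 g
Actual yield = 19.48 g
Percent yield = (19.48 / 35.421) × 100% = 55.0%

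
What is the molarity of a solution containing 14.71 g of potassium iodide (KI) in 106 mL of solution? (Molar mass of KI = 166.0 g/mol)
Moles of KI = 14.71 g ÷ 166.0 g/mol = 0.0886145 mol
Volume = 106 mL = 0.106 L
Molarity = 0.0886145 mol ÷ 0.106 L = 0.836 M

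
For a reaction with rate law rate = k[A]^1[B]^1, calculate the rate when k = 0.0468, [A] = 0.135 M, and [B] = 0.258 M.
0.00163 M/s

rate = k·[A]^1·[B]^1 = 0.0468·(0.135)^1·(0.258)^1 = 0.0468·0.135·0.258 = 0.00163 M/s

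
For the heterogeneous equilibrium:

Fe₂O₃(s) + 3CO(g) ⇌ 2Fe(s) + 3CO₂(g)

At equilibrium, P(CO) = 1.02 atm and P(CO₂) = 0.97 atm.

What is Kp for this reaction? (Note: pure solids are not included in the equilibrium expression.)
K_p = 0.860

Solids (Fe₂O₃, Fe) are excluded.
Kp = P(CO₂)³/P(CO)³ = (0.97)³/(1.02)³ = 0.9127/1.061 = 0.860.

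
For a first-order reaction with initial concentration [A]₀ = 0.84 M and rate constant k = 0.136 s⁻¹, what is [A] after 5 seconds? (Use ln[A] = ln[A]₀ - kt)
0.4256 M

ln[A] = ln[A]₀ - k·t = ln(0.84) - (0.136)·(5) = -0.1744 - 0.6800 = -0.8544
[A] = e^(-0.8544) = 0.4256 M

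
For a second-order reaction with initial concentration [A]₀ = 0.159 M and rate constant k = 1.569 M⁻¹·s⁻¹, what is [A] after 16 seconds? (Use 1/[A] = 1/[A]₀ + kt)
0.0319 M

1/[A] = 1/[A]₀ + k·t = 1/0.159 + (1.569)·(16) = 6.2893 + 25.1040 = 31.3933
[A] = 1/31.3933 = 0.0319 M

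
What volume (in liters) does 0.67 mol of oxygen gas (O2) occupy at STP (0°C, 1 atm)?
At STP, 1 mol of gas occupies 22.4 L
Volume = 0.67 mol × 22.4 L/mol = 15.01 L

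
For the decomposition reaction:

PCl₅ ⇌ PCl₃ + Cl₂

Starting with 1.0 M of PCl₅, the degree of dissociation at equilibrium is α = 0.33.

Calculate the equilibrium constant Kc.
K_c = 0.1625

x = α·[A]₀ = 0.33 × 1.0 = 0.33 M dissociated.
At eq: [PCl₅] = 1.0 − 0.33 = 0.67 M; [PCl₃] = [Cl₂] = x = 0.33 M.
Kc = [PCl₃][Cl₂]/[PCl₅] = (0.33)²/0.67 = 0.1625.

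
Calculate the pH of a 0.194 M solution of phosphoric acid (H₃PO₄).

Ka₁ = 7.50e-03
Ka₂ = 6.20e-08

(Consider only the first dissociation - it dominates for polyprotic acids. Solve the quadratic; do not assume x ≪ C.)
pH = 1.46

x² + Ka₁·x − Ka₁·C = 0 with Ka₁ = 7.50e-03, C = 0.194.
x = (−Ka₁ + √(Ka₁² + 4·Ka₁·C))/2 = 3.4578e-02 M, so pH = 1.46.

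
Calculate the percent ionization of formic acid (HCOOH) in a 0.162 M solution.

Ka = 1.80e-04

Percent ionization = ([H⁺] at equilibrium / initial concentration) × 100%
Percent ionization = 3.28%

Let x = [H⁺]. Ka = x²/(C - x) ⇒ x² + (1.80e-04)x - (1.80e-04)(0.162) = 0. x = 5.3107e-03. Percent = (5.3107e-03/0.162) × 100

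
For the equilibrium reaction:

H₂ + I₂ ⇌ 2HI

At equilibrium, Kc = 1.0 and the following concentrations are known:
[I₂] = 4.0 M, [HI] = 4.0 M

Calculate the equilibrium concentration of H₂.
[H₂] = 4.0000 M

Kc = ([HI]^2) / ([H₂] × [I₂]) = 1.0
[H₂]^1 = (product terms)/(Kc · other reactant terms) = 16 / (1.0 · 4) = 4
[H₂] = 4.0000 M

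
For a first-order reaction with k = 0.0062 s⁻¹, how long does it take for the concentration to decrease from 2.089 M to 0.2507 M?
341.97 s

From ln[A] = ln[A]₀ - k·t: t = ln([A]₀/[A])/k = ln(2.089/0.2507)/0.0062 = ln(8.3327)/0.0062 = 2.1202/0.0062 = 341.97 s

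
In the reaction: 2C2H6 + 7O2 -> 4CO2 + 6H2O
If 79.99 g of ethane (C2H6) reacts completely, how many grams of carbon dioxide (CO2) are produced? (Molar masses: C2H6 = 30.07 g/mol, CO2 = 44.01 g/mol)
Moles of C2H6 = 79.99 g ÷ 30.07 g/mol = 2.66013 mol
Mole ratio: 4 mol CO2 / 2 mol C2H6
Moles of CO2 = 2.66013 × (4/2) = 5.32025 mol
Mass of CO2 = 5.32025 mol × 44.01 g/mol = 234.1 g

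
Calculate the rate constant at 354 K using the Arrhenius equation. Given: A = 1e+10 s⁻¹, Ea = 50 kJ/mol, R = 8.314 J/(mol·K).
4.19e+02 s⁻¹

k = A·exp(-Ea/(R·T)) = 1e+10·exp(-50000/(8.314·354)) = 1e+10·exp(-16.9886) = 1e+10·4.1875e-08 = 4.19e+02 s⁻¹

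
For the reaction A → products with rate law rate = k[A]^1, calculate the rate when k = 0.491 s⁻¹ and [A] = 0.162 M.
0.07954 M/s

rate = k·[A]^1 = 0.491·(0.162)^1 = 0.491·0.162 = 0.07954 M/s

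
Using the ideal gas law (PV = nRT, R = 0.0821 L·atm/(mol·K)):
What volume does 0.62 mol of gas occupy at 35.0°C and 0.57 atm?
T = 35.0°C + 273.15 = 308.15 K
V = nRT/P = (0.62 × 0.0821 × 308.15) / 0.57
V = 27.52 L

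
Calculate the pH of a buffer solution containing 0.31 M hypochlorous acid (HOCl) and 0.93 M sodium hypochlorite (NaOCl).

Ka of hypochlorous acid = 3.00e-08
pH = 8.00

pKa = -log(3.00e-08) = 7.52. pH = pKa + log([A⁻]/[HA]) = 7.52 + log(0.93/0.31)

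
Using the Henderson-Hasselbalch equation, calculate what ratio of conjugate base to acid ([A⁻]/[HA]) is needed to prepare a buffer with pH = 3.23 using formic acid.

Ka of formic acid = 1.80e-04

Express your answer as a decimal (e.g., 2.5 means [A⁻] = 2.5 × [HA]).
[A⁻]/[HA] = 0.306

pKa = −log(1.80e-04) = 3.7447. pH = pKa + log([A⁻]/[HA]). 3.23 = 3.7447 + log(ratio). log(ratio) = 3.23 − 3.7447 = -0.5147. ratio = 10^(-0.5147) = 0.306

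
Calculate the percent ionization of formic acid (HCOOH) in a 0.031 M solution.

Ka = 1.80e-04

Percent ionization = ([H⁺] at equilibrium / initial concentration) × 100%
Percent ionization = 7.34%

Let x = [H⁺]. Ka = x²/(C - x) ⇒ x² + (1.80e-04)x - (1.80e-04)(0.031) = 0. x = 2.2739e-03. Percent = (2.2739e-03/0.031) × 100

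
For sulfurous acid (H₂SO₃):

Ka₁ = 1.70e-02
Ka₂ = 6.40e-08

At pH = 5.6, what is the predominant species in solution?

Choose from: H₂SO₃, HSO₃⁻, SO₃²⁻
HSO₃⁻

pKa1 = 1.77, pKa2 = 7.19. Each pKa is the crossover between adjacent species; pH = 5.6 lies in the region where HSO₃⁻ predominates.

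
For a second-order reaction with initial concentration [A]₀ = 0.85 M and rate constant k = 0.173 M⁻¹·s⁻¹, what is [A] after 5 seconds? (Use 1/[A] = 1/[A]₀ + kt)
0.4898 M

1/[A] = 1/[A]₀ + k·t = 1/0.85 + (0.173)·(5) = 1.1765 + 0.8650 = 2.0415
[A] = 1/2.0415 = 0.4898 M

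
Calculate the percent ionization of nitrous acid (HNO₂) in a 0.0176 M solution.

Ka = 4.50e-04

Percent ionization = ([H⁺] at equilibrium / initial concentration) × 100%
Percent ionization = 14.8%

Let x = [H⁺]. Ka = x²/(C - x) ⇒ x² + (4.50e-04)x - (4.50e-04)(0.0176) = 0. x = 2.5982e-03. Percent = (2.5982e-03/0.0176) × 100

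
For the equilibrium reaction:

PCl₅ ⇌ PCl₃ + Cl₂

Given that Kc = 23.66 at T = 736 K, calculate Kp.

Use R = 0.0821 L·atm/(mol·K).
K_p = 1.43e+03

Δn = (moles gaseous products) − (moles gaseous reactants) = 1
T = 736 K; RT = 0.0821 × 736 = 60.4256
Kp = Kc·(RT)^Δn = 23.66 × (60.4256)^1 = 23.66 × 60.4256 = 1.43e+03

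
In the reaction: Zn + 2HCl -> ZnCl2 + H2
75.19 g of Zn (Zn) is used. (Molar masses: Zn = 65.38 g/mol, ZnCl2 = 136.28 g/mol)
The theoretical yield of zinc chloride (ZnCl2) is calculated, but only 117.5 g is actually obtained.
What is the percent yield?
Moles of Zn = 75.19 g ÷ 65.38 g/mol = 1.15005 mol
Mole ratio: 1 mol ZnCl2 / 1 mol Zn
Moles of ZnCl2 = 1.15005 × (1/1) = 1.15005 mol
Theoretical yield = 1.15005 mol × 136.28 g/mol = 156.73 g
Actual yield = 117.5 g
Percent yield = (117.5 / 156.73) × 100% = 75.0%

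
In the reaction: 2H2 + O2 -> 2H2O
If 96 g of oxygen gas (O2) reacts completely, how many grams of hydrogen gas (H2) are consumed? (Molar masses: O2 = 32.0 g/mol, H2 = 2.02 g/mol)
Moles of O2 = 96 g ÷ 32.0 g/mol = 3 mol
Mole ratio: 2 mol H2 / 1 mol O2
Moles of H2 = 3 × (2/1) = 6 mol
Mass of H2 = 6 mol × 2.02 g/mol = 12.12 g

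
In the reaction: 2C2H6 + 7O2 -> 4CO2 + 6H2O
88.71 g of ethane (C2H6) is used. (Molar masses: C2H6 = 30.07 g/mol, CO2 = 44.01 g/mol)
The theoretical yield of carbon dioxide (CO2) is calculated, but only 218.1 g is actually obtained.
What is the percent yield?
Moles of C2H6 = 88.71 g ÷ 30.07 g/mol = 2.95012 mol
Mole ratio: 4 mol CO2 / 2 mol C2H6
Moles of CO2 = 2.95012 × (4/2) = 5.90023 mol
Theoretical yield = 5.90023 mol × 44.01 g/mol = 259.67 g
Actual yield = 218.1 g
Percent yield = (218.1 / 259.67) × 100% = 84.0%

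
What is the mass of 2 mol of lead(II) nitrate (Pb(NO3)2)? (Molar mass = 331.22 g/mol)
Mass = 2 mol × 331.22 g/mol = 662.4 g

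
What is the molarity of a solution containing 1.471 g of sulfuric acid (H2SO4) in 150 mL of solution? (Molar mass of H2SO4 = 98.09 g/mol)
Moles of H2SO4 = 1.471 g ÷ 98.09 g/mol = 0.0149964 mol
Volume = 150 mL = 0.15 L
Molarity = 0.0149964 mol ÷ 0.15 L = 0.09998 M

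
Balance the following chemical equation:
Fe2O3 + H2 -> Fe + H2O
Balanced equation:
Fe2O3 + 3H2 -> 2Fe + 3H2O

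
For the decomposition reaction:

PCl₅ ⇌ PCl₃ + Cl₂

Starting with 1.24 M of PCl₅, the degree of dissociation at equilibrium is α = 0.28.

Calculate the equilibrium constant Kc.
K_c = 0.1350

x = α·[A]₀ = 0.28 × 1.24 = 0.3472 M dissociated.
At eq: [PCl₅] = 1.24 − 0.3472 = 0.8928 M; [PCl₃] = [Cl₂] = x = 0.3472 M.
Kc = [PCl₃][Cl₂]/[PCl₅] = (0.3472)²/0.8928 = 0.135.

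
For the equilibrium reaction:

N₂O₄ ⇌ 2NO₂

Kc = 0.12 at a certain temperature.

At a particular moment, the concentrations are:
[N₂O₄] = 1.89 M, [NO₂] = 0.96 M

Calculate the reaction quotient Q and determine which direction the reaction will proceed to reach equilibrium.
Q = 0.488, Q > K, reaction proceeds reverse (toward reactants)

Q = ([NO₂]^2) / ([N₂O₄])
  = ((0.96)^2) / ((1.89)) = 0.9216/1.89 = 0.4876
Since Q = 0.4876 > Kc = 0.12, the reaction proceeds reverse (toward reactants) to reach equilibrium.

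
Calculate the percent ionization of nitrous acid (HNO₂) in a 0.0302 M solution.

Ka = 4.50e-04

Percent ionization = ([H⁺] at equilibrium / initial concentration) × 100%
Percent ionization = 11.5%

Let x = [H⁺]. Ka = x²/(C - x) ⇒ x² + (4.50e-04)x - (4.50e-04)(0.0302) = 0. x = 3.4683e-03. Percent = (3.4683e-03/0.0302) × 100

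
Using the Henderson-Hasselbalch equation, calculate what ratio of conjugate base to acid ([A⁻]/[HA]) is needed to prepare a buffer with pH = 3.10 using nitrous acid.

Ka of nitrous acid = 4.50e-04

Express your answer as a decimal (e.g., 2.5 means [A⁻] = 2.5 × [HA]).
[A⁻]/[HA] = 0.567

pKa = −log(4.50e-04) = 3.3468. pH = pKa + log([A⁻]/[HA]). 3.10 = 3.3468 + log(ratio). log(ratio) = 3.10 − 3.3468 = -0.2468. ratio = 10^(-0.2468) = 0.567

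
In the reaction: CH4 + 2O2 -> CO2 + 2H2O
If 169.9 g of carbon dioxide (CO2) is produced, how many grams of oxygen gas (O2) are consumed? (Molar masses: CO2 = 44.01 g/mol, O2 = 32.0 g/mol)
Moles of CO2 = 169.9 g ÷ 44.01 g/mol = 3.86049 mol
Mole ratio: 2 mol O2 / 1 mol CO2
Moles of O2 = 3.86049 × (2/1) = 7.72097 mol
Mass of O2 = 7.72097 mol × 32.0 g/mol = 247.1 g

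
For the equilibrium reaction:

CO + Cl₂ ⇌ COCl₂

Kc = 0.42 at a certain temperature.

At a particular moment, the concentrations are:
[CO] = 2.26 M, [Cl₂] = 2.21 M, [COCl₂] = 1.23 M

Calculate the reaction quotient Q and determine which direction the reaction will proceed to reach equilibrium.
Q = 0.246, Q < K, reaction proceeds forward (toward products)

Q = ([COCl₂]) / ([CO] × [Cl₂])
  = ((1.23)) / ((2.26)·(2.21)) = 1.23/4.9946 = 0.2463
Since Q = 0.2463 < Kc = 0.42, the reaction proceeds forward (toward products) to reach equilibrium.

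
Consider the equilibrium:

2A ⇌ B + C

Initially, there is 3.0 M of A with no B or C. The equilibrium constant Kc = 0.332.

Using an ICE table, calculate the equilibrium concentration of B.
[B] = 0.803 M

ICE: [A] = 3.0 − 2x, [B] = [C] = x.
Kc = x²/(3.0 − 2x)² = 0.332 ⇒ √Kc = x/(3.0 − 2x).
x = √0.332·3.0/(1 + 2√0.332) = 0.57619·3.0/2.1524 = 0.8031.
[B] = x = 0.803 M.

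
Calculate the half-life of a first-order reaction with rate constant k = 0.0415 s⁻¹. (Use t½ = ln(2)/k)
16.70 s

t½ = ln(2)/k = 0.6931/0.0415 = 16.70 s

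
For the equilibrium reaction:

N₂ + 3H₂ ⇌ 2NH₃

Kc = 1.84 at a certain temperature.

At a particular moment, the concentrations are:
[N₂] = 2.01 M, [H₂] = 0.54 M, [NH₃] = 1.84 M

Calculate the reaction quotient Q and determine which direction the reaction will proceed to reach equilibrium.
Q = 10.697, Q > K, reaction proceeds reverse (toward reactants)

Q = ([NH₃]^2) / ([N₂] × [H₂]^3)
  = ((1.84)^2) / ((2.01)·(0.54)^3) = 3.3856/0.3165 = 10.7
Since Q = 10.7 > Kc = 1.84, the reaction proceeds reverse (toward reactants) to reach equilibrium.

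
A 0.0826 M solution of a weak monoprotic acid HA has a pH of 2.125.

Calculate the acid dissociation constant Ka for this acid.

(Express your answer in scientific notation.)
K_a = 7.49e-04

[H⁺] = 10^(−pH) = 10^(−2.125) = 7.499e-03 M. For HA ⇌ H⁺ + A⁻, Ka = x²/(C − x) = (7.499e-03)²/(0.0826 − 7.499e-03) = 7.49e-04.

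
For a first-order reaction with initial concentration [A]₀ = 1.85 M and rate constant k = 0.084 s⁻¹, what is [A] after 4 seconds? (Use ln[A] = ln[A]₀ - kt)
1.3221 M

ln[A] = ln[A]₀ - k·t = ln(1.85) - (0.084)·(4) = 0.6152 - 0.3360 = 0.2792
[A] = e^(0.2792) = 1.3221 M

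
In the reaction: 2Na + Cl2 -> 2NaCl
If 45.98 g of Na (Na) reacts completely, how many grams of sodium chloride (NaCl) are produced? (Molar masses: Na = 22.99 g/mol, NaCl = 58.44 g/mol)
Moles of Na = 45.98 g ÷ 22.99 g/mol = 2 mol
Mole ratio: 2 mol NaCl / 2 mol Na
Moles of NaCl = 2 × (2/2) = 2 mol
Mass of NaCl = 2 mol × 58.44 g/mol = 116.9 g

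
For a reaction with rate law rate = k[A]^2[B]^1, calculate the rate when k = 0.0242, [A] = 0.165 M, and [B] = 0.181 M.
0.0001193 M/s

rate = k·[A]^2·[B]^1 = 0.0242·(0.165)^2·(0.181)^1 = 0.0242·0.027225·0.181 = 0.0001193 M/s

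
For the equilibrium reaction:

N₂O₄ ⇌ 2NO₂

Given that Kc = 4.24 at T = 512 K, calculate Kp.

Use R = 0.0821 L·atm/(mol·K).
K_p = 178.2292

Δn = (moles gaseous products) − (moles gaseous reactants) = 1
T = 512 K; RT = 0.0821 × 512 = 42.0352
Kp = Kc·(RT)^Δn = 4.24 × (42.0352)^1 = 4.24 × 42.0352 = 178.2292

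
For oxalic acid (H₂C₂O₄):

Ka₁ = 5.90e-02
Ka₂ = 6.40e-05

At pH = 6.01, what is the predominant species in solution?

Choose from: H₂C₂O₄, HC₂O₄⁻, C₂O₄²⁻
C₂O₄²⁻

pKa1 = 1.23, pKa2 = 4.19. Each pKa is the crossover between adjacent species; pH = 6.01 lies in the region where C₂O₄²⁻ predominates.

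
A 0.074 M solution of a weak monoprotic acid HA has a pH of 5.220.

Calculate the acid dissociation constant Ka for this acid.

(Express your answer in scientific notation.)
K_a = 4.91e-10

[H⁺] = 10^(−pH) = 10^(−5.220) = 6.026e-06 M. For HA ⇌ H⁺ + A⁻, Ka = x²/(C − x) = (6.026e-06)²/(0.074 − 6.026e-06) = 4.91e-10.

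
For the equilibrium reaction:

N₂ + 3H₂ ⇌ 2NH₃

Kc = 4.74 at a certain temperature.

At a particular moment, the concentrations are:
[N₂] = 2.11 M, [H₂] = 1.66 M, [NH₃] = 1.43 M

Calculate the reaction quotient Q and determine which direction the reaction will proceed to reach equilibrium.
Q = 0.212, Q < K, reaction proceeds forward (toward products)

Q = ([NH₃]^2) / ([N₂] × [H₂]^3)
  = ((1.43)^2) / ((2.11)·(1.66)^3) = 2.0449/9.6518 = 0.2119
Since Q = 0.2119 < Kc = 4.74, the reaction proceeds forward (toward products) to reach equilibrium.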